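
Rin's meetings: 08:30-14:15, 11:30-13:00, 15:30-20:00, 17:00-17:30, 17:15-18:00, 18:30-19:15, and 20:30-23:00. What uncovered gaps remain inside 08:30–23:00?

14:15–15:30, 20:00–20:30

The merged coverage is 08:30–14:15, 15:30–20:00, 20:30–23:00.
Gaps within 08:30–23:00: 14:15–15:30, 20:00–20:30.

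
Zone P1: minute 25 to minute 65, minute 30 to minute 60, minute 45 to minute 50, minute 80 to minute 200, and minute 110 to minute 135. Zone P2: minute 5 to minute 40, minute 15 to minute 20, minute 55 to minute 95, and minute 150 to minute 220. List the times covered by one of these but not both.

A, merged: minute 25 to minute 65, minute 80 to minute 200.
B, merged: minute 5 to minute 40, minute 55 to minute 95, minute 150 to minute 220.
A \ B = minute 40 to minute 55, minute 95 to minute 150.
B \ A = minute 5 to minute 25, minute 65 to minute 80, minute 200 to minute 220.
Union of the two gives the symmetric difference.

minute 5 to minute 25, minute 40 to minute 55, minute 65 to minute 80, minute 95 to minute 150, minute 200 to minute 220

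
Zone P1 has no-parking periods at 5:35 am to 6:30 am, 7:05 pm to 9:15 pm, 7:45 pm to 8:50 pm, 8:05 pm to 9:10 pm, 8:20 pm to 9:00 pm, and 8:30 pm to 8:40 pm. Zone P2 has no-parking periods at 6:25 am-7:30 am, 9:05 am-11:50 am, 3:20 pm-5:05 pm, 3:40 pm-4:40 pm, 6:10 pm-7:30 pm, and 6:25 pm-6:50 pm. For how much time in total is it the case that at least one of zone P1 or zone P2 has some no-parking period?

A, merged: 5:35 am–6:30 am, 7:05 pm–9:15 pm.
B, merged: 6:25 am–7:30 am, 9:05 am–11:50 am, 3:20 pm–5:05 pm, 6:10 pm–7:30 pm.
A ∪ B = 5:35 am–7:30 am, 9:05 am–11:50 am, 3:20 pm–5:05 pm, 6:10 pm–9:15 pm.
Total: 1 h 55 min + 2 h 45 min + 1 h 45 min + 3 h 5 min = 9 h 30 min.

9 h 30 min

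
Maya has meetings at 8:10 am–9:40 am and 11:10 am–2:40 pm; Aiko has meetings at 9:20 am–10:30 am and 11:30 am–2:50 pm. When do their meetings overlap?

9:20 am–9:40 am, 11:30 am–2:40 pm

8:10 am–9:40 am ∩ B → 9:20 am–9:40 am.
11:10 am–2:40 pm ∩ B → 11:30 am–2:40 pm.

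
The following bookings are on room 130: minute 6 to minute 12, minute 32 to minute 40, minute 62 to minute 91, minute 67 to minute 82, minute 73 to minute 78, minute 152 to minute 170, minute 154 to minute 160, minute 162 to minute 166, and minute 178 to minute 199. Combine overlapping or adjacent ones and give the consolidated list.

minute 6 to minute 12, minute 32 to minute 40, minute 62 to minute 91, minute 152 to minute 170, minute 178 to minute 199

minute 32 to minute 40 is disjoint → start new block.
minute 62 to minute 91 is disjoint → start new block.
minute 67 to minute 82 overlaps/touches minute 62 to minute 91 → extend to minute 62 to minute 91.
minute 73 to minute 78 overlaps/touches minute 62 to minute 91 → extend to minute 62 to minute 91.
minute 152 to minute 170 is disjoint → start new block.
minute 154 to minute 160 overlaps/touches minute 152 to minute 170 → extend to minute 152 to minute 170.
minute 162 to minute 166 overlaps/touches minute 152 to minute 170 → extend to minute 152 to minute 170.
minute 178 to minute 199 is disjoint → start new block.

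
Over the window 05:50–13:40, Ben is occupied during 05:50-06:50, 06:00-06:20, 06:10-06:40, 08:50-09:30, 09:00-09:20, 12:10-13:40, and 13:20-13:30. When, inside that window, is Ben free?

The merged coverage is 05:50-06:50, 08:50-09:30, 12:10-13:40.
Complement within 05:50-13:40: 06:50-08:50, 09:30-12:10.

06:50-08:50, 09:30-12:10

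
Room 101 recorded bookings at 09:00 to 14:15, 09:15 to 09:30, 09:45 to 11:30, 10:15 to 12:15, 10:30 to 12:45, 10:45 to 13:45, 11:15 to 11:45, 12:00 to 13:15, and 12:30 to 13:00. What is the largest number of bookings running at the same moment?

6

Sweep endpoints in order; track running count of active intervals.
Peak of 6 reached at 11:15.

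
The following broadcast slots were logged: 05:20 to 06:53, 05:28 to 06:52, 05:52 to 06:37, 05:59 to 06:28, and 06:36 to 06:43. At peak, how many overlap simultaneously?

At 05:59, 4 of the intervals are simultaneously active.
No point has more.

4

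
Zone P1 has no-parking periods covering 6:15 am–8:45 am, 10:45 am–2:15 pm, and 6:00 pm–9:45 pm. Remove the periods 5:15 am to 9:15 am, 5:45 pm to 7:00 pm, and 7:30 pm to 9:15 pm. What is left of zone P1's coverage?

6:15 am–8:45 am: fully covered by B → removed.
10:45 am–2:15 pm: no B overlap → unchanged.
6:00 pm–9:45 pm minus B → 7:00 pm–7:30 pm, 9:15 pm–9:45 pm.

10:45 am–2:15 pm, 7:00 pm–7:30 pm, 9:15 pm–9:45 pm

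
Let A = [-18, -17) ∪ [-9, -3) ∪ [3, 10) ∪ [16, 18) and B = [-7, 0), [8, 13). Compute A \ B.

[-18, -17) ∪ [-9, -7) ∪ [3, 8) ∪ [16, 18)

[-18, -17): nothing removed.
[-9, -3) \ B = [-9, -7).
[3, 10) \ B = [3, 8).
[16, 18): nothing removed.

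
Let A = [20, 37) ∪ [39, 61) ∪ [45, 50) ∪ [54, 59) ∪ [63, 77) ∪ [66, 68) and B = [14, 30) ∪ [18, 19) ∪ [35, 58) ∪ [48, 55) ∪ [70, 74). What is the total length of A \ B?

First set merges to [20, 37), [39, 61), [63, 77).
Second set merges to [14, 30), [35, 58), [70, 74).
A \ B = [30, 35), [58, 61), [63, 70), [74, 77).
Total: 5 + 3 + 7 + 3 = 18.

18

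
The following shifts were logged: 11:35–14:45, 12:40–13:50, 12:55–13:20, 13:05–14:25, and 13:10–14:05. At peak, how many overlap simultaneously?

5

At 13:10, 5 of the intervals are simultaneously active.
No point has more.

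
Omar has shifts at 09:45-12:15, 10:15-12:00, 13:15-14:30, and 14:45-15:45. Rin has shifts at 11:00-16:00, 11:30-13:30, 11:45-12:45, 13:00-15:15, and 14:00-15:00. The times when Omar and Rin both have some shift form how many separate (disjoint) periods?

3

A, merged: 09:45–12:15, 13:15–14:30, 14:45–15:45.
B, merged: 11:00–16:00.
A ∩ B = 11:00–12:15, 13:15–14:30, 14:45–15:45.
That is 3 disjoint pieces.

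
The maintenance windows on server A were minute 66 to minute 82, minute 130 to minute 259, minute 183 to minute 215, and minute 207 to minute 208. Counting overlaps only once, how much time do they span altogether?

145 minutes

Merged: minute 66 to minute 82, minute 130 to minute 259.
Lengths: 16 minutes + 129 minutes = 145 minutes.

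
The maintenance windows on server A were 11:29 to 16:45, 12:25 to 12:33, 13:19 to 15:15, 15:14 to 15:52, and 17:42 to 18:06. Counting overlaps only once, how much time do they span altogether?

Merged: 11:29–16:45, 17:42–18:06.
Lengths: 5 h 16 min + 24 min = 5 h 40 min.

5 h 40 min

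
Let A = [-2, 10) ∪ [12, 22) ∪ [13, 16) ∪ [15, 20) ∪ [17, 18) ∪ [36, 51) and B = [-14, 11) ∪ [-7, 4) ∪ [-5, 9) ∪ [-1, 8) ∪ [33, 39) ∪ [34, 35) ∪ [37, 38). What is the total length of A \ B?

First set merges to [-2, 10), [12, 22), [36, 51).
Second set merges to [-14, 11), [33, 39).
A \ B = [12, 22), [39, 51).
Total: 10 + 12 = 22.

22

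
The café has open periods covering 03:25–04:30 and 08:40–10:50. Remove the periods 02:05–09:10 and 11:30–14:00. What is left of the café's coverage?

03:25–04:30 lies entirely inside B → drops out.
08:40–10:50 with B removed leaves 09:10–10:50.

09:10–10:50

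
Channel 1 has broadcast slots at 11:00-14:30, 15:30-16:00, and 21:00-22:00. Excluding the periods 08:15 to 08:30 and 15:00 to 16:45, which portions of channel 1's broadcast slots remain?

11:00–14:30 is untouched.
15:30–16:00 lies entirely inside B → drops out.
21:00–22:00 is untouched.

11:00–14:30, 21:00–22:00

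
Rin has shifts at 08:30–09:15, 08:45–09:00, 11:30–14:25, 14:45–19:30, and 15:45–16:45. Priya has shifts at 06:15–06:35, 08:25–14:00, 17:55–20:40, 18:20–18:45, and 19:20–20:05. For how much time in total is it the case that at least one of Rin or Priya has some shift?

12 h 15 min

Merge the first list: 08:30–09:15, 11:30–14:25, 14:45–19:30.
Merge the second list: 06:15–06:35, 08:25–14:00, 17:55–20:40.
A ∪ B = 06:15–06:35, 08:25–14:25, 14:45–20:40.
Total: 20 min + 6 h + 5 h 55 min = 12 h 15 min.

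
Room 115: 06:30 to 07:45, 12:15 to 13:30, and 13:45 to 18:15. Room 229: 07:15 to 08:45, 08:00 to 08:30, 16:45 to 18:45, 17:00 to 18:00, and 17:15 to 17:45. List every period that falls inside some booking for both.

Second set merges to 07:15–08:45, 16:45–18:45.
06:30–07:45 ∩ B → 07:15–07:45.
12:15–13:30 meets no B interval.
13:45–18:15 ∩ B → 16:45–18:15.

07:15–07:45, 16:45–18:15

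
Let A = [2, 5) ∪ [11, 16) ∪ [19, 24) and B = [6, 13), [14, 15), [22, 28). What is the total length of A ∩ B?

A ∩ B = [11, 13), [14, 15), [22, 24).
Total: 2 + 1 + 2 = 5.

5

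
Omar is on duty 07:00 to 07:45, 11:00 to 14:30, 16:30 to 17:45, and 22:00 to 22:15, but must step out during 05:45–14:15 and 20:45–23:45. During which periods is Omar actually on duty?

14:15–14:30, 16:30–17:45

07:00–07:45 lies entirely inside B → drops out.
11:00–14:30 with B removed leaves 14:15–14:30.
16:30–17:45 is untouched.
22:00–22:15 lies entirely inside B → drops out.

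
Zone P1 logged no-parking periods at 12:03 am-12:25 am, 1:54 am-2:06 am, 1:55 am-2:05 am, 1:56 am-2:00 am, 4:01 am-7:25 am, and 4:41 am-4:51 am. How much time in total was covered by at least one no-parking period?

Merged: 12:03 am–12:25 am, 1:54 am–2:06 am, 4:01 am–7:25 am.
Lengths: 22 min + 12 min + 3 h 24 min = 3 h 58 min.

3 h 58 min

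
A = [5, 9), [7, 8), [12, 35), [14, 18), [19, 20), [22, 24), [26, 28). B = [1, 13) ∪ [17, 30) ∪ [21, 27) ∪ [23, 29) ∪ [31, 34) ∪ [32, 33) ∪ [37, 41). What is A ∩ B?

Merge the first list: [5, 9), [12, 35).
Merge the second list: [1, 13), [17, 30), [31, 34), [37, 41).
[5, 9) ∩ B → [5, 9).
[12, 35) ∩ B → [12, 13), [17, 30), [31, 34).

[5, 9) ∪ [12, 13) ∪ [17, 30) ∪ [31, 34)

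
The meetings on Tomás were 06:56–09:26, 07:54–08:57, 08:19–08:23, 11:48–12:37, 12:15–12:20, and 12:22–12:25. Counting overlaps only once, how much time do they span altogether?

Merged: 06:56–09:26, 11:48–12:37.
Lengths: 2 h 30 min + 49 min = 3 h 19 min.

3 h 19 min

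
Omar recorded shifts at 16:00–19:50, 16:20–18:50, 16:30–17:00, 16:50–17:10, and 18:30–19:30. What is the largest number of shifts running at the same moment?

4

At 16:50, 4 of the intervals are simultaneously active.
No point has more.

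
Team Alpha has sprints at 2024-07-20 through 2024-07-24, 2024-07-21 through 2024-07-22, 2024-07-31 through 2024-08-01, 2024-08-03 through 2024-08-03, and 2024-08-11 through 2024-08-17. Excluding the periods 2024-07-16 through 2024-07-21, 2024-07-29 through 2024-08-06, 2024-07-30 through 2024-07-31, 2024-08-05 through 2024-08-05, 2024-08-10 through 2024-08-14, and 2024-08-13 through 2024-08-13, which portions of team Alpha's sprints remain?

2024-07-22 through 2024-07-24, 2024-08-15 through 2024-08-17

Merge the first list: 2024-07-20 through 2024-07-24, 2024-07-31 through 2024-08-01, 2024-08-03 through 2024-08-03, 2024-08-11 through 2024-08-17.
Merge the second list: 2024-07-16 through 2024-07-21, 2024-07-29 through 2024-08-06, 2024-08-10 through 2024-08-14.
2024-07-20 through 2024-07-24 minus B → 2024-07-22 through 2024-07-24.
2024-07-31 through 2024-08-01: fully covered by B → removed.
2024-08-03 through 2024-08-03: fully covered by B → removed.
2024-08-11 through 2024-08-17 minus B → 2024-08-15 through 2024-08-17.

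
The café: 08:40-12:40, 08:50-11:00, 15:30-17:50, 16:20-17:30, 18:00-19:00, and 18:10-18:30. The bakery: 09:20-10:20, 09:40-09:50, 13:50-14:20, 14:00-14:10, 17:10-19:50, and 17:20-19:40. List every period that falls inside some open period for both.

First set merges to 08:40–12:40, 15:30–17:50, 18:00–19:00.
Second set merges to 09:20–10:20, 13:50–14:20, 17:10–19:50.
08:40–12:40 ∩ B → 09:20–10:20.
15:30–17:50 ∩ B → 17:10–17:50.
18:00–19:00 ∩ B → 18:00–19:00.

09:20–10:20, 17:10–17:50, 18:00–19:00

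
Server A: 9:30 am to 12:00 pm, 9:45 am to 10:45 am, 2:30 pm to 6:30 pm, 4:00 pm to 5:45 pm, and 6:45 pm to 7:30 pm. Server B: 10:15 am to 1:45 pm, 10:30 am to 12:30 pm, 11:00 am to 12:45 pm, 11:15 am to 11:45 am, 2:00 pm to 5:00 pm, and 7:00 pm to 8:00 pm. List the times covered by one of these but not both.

9:30 am–10:15 am, 12:00 pm–1:45 pm, 2:00 pm–2:30 pm, 5:00 pm–6:30 pm, 6:45 pm–7:00 pm, 7:30 pm–8:00 pm

First set merges to 9:30 am–12:00 pm, 2:30 pm–6:30 pm, 6:45 pm–7:30 pm.
Second set merges to 10:15 am–1:45 pm, 2:00 pm–5:00 pm, 7:00 pm–8:00 pm.
A \ B = 9:30 am–10:15 am, 5:00 pm–6:30 pm, 6:45 pm–7:00 pm.
B \ A = 12:00 pm–1:45 pm, 2:00 pm–2:30 pm, 7:30 pm–8:00 pm.
Union of the two gives the symmetric difference.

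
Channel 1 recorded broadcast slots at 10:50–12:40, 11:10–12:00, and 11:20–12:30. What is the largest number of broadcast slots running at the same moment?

Walk the sorted start/end points keeping a running depth.
The depth first hits 3 at 11:20.

3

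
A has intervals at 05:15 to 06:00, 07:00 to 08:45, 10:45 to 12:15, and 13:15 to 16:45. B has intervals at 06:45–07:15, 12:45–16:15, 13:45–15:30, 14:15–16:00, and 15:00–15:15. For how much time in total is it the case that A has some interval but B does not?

B, merged: 06:45–07:15, 12:45–16:15.
A \ B = 05:15–06:00, 07:15–08:45, 10:45–12:15, 16:15–16:45.
Total: 45 min + 1 h 30 min + 1 h 30 min + 30 min = 4 h 15 min.

4 h 15 min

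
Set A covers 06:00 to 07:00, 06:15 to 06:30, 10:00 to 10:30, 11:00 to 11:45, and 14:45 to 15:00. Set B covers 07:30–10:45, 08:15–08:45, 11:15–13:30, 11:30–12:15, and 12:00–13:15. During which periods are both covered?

Merge the first list: 06:00-07:00, 10:00-10:30, 11:00-11:45, 14:45-15:00.
Merge the second list: 07:30-10:45, 11:15-13:30.
06:00-07:00 meets no B interval.
10:00-10:30 ∩ B → 10:00-10:30.
11:00-11:45 ∩ B → 11:15-11:45.
14:45-15:00 meets no B interval.

10:00-10:30, 11:15-11:45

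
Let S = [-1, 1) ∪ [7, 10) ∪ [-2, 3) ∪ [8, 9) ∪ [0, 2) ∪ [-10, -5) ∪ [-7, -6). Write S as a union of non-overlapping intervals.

[-10, -5) ∪ [-2, 3) ∪ [7, 10)

Sort by start: [-10, -5), [-7, -6), [-2, 3), [-1, 1), [0, 2), [7, 10), [8, 9).
[-7, -6) overlaps/touches [-10, -5) → extend to [-10, -5).
[-2, 3) is disjoint → start new block.
[-1, 1) overlaps/touches [-2, 3) → extend to [-2, 3).
[0, 2) overlaps/touches [-2, 3) → extend to [-2, 3).
[7, 10) is disjoint → start new block.
[8, 9) overlaps/touches [7, 10) → extend to [7, 10).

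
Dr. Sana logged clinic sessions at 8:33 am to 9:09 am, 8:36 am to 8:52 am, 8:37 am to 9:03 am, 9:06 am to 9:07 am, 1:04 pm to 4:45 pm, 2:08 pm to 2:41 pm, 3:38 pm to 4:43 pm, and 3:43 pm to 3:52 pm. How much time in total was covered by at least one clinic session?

4 h 17 min

Merged: 8:33 am–9:09 am, 1:04 pm–4:45 pm.
Lengths: 36 min + 3 h 41 min = 4 h 17 min.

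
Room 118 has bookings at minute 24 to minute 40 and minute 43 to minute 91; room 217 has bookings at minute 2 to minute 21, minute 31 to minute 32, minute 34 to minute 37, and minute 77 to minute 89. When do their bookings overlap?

minute 31 to minute 32, minute 34 to minute 37, minute 77 to minute 89

minute 24 to minute 40 ∩ B → minute 31 to minute 32, minute 34 to minute 37.
minute 43 to minute 91 ∩ B → minute 77 to minute 89.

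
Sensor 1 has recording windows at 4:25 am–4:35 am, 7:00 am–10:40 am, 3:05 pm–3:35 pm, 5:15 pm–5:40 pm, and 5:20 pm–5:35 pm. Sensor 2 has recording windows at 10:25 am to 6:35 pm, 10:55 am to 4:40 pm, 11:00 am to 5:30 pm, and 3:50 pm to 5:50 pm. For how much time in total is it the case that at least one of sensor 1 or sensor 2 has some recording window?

Merge the first list: 4:25 am–4:35 am, 7:00 am–10:40 am, 3:05 pm–3:35 pm, 5:15 pm–5:40 pm.
Merge the second list: 10:25 am–6:35 pm.
A ∪ B = 4:25 am–4:35 am, 7:00 am–6:35 pm.
Total: 10 min + 11 h 35 min = 11 h 45 min.

11 h 45 min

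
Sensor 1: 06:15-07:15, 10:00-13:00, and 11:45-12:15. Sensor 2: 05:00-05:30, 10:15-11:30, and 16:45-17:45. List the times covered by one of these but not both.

05:00–05:30, 06:15–07:15, 10:00–10:15, 11:30–13:00, 16:45–17:45

A, merged: 06:15–07:15, 10:00–13:00.
A but not B: 06:15–07:15, 10:00–10:15, 11:30–13:00.
B but not A: 05:00–05:30, 16:45–17:45.
Combining gives A △ B.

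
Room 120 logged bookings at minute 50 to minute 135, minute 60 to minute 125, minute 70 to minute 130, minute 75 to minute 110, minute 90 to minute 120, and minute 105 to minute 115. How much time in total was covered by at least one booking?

85 minutes

Merged: minute 50 to minute 135.
Length: 85 minutes.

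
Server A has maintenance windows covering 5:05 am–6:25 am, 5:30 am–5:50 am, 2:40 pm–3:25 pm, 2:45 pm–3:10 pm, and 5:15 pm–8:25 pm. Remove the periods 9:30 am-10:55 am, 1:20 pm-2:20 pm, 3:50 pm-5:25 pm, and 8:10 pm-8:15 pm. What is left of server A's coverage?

Merge the first list: 5:05 am–6:25 am, 2:40 pm–3:25 pm, 5:15 pm–8:25 pm.
5:05 am–6:25 am: no B overlap → unchanged.
2:40 pm–3:25 pm: no B overlap → unchanged.
5:15 pm–8:25 pm minus B → 5:25 pm–8:10 pm, 8:15 pm–8:25 pm.

5:05 am–6:25 am, 2:40 pm–3:25 pm, 5:25 pm–8:10 pm, 8:15 pm–8:25 pm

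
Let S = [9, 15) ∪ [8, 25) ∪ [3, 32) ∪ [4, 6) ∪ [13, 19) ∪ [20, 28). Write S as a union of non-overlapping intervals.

Sort by start: [3, 32), [4, 6), [8, 25), [9, 15), [13, 19), [20, 28).
[4, 6) overlaps/touches [3, 32) → extend to [3, 32).
[8, 25) overlaps/touches [3, 32) → extend to [3, 32).
[9, 15) overlaps/touches [3, 32) → extend to [3, 32).
[13, 19) overlaps/touches [3, 32) → extend to [3, 32).
[20, 28) overlaps/touches [3, 32) → extend to [3, 32).

[3, 32)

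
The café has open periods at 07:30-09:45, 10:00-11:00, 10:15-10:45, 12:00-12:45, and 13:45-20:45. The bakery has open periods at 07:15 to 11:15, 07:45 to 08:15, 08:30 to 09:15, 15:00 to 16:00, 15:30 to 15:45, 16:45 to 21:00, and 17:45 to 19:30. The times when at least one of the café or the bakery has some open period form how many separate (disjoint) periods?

3

Merge the first list: 07:30–09:45, 10:00–11:00, 12:00–12:45, 13:45–20:45.
Merge the second list: 07:15–11:15, 15:00–16:00, 16:45–21:00.
A ∪ B = 07:15–11:15, 12:00–12:45, 13:45–21:00.
That is 3 disjoint pieces.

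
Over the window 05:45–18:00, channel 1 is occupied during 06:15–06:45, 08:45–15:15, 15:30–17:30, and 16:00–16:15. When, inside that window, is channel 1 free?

The merged coverage is 06:15-06:45, 08:45-15:15, 15:30-17:30.
Uncovered inside 05:45-18:00: 05:45-06:15, 06:45-08:45, 15:15-15:30, 17:30-18:00.

05:45-06:15, 06:45-08:45, 15:15-15:30, 17:30-18:00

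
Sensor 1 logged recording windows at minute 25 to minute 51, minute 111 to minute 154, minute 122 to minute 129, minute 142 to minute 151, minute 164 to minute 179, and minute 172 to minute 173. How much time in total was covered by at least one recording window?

84 minutes

Merged: minute 25 to minute 51, minute 111 to minute 154, minute 164 to minute 179.
Lengths: 26 minutes + 43 minutes + 15 minutes = 84 minutes.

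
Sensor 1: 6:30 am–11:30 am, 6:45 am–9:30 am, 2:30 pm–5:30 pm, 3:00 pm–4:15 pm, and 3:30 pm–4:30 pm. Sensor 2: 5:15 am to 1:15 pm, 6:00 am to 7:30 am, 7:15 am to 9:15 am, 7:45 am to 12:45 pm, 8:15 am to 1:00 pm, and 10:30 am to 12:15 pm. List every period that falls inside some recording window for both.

First set merges to 6:30 am–11:30 am, 2:30 pm–5:30 pm.
Second set merges to 5:15 am–1:15 pm.
6:30 am–11:30 am overlaps B on 6:30 am–11:30 am.
2:30 pm–5:30 pm falls entirely outside B.

6:30 am–11:30 am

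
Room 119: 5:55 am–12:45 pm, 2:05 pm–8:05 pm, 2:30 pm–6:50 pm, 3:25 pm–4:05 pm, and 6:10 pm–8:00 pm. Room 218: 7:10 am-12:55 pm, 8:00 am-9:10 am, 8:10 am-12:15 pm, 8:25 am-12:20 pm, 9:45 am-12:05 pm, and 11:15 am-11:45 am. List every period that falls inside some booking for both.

First set merges to 5:55 am-12:45 pm, 2:05 pm-8:05 pm.
Second set merges to 7:10 am-12:55 pm.
5:55 am-12:45 pm meets the second set on 7:10 am-12:45 pm.
2:05 pm-8:05 pm: no overlap with the second set.

7:10 am-12:45 pm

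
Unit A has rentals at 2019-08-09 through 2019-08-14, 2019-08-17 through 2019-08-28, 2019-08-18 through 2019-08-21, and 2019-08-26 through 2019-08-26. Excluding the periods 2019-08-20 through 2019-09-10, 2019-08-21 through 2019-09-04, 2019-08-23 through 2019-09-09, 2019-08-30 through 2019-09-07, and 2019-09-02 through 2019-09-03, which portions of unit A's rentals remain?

Merge the first list: 2019-08-09 through 2019-08-14, 2019-08-17 through 2019-08-28.
Merge the second list: 2019-08-20 through 2019-09-10.
2019-08-09 through 2019-08-14 is untouched.
2019-08-17 through 2019-08-28 with B removed leaves 2019-08-17 through 2019-08-19.

2019-08-09 through 2019-08-14, 2019-08-17 through 2019-08-19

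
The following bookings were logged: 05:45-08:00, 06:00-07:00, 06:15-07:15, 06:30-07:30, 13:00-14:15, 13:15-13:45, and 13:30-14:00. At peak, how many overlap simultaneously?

4

Sweep endpoints in order; track running count of active intervals.
Peak of 4 reached at 06:30.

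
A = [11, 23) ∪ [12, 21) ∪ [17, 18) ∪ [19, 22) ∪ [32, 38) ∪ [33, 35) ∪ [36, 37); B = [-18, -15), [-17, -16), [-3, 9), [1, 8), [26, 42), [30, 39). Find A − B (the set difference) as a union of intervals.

[11, 23)

First set merges to [11, 23), [32, 38).
Second set merges to [-18, -15), [-3, 9), [26, 42).
[11, 23) is untouched.
[32, 38) lies entirely inside B → drops out.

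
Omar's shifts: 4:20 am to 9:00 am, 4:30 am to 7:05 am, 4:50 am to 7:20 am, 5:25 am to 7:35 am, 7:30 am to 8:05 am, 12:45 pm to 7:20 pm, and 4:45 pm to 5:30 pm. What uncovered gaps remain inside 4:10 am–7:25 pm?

Covered (merged): 4:20 am-9:00 am, 12:45 pm-7:20 pm.
Uncovered inside 4:10 am-7:25 pm: 4:10 am-4:20 am, 9:00 am-12:45 pm, 7:20 pm-7:25 pm.

4:10 am-4:20 am, 9:00 am-12:45 pm, 7:20 pm-7:25 pm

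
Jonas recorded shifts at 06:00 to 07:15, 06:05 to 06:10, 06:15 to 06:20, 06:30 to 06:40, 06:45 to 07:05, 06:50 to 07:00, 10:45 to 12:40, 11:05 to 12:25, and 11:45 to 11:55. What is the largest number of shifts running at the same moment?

3

At 06:50, 3 of the intervals are simultaneously active.
No point has more.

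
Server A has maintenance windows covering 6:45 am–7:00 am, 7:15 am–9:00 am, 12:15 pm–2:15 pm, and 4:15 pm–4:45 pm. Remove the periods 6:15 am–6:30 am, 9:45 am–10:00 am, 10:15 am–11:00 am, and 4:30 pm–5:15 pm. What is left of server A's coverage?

6:45 am-7:00 am: nothing removed.
7:15 am-9:00 am: nothing removed.
12:15 pm-2:15 pm: nothing removed.
4:15 pm-4:45 pm \ B = 4:15 pm-4:30 pm.

6:45 am-7:00 am, 7:15 am-9:00 am, 12:15 pm-2:15 pm, 4:15 pm-4:30 pm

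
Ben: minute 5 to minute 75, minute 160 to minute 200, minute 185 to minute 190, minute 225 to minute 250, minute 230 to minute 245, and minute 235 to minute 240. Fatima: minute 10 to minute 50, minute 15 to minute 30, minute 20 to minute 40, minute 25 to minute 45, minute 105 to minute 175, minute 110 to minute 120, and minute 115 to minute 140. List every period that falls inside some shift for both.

minute 10 to minute 50, minute 160 to minute 175

First set merges to minute 5 to minute 75, minute 160 to minute 200, minute 225 to minute 250.
Second set merges to minute 10 to minute 50, minute 105 to minute 175.
minute 5 to minute 75 ∩ B → minute 10 to minute 50.
minute 160 to minute 200 ∩ B → minute 160 to minute 175.
minute 225 to minute 250 meets no B interval.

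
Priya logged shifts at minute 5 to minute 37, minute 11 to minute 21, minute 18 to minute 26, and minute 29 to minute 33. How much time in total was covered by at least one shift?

32 minutes

Merged: minute 5 to minute 37.
Length: 32 minutes.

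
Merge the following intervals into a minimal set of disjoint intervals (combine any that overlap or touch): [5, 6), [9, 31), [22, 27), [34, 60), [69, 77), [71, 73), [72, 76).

[5, 6) ∪ [9, 31) ∪ [34, 60) ∪ [69, 77)

[9, 31) is disjoint → start new block.
[22, 27) overlaps/touches [9, 31) → extend to [9, 31).
[34, 60) is disjoint → start new block.
[69, 77) is disjoint → start new block.
[71, 73) overlaps/touches [69, 77) → extend to [69, 77).
[72, 76) overlaps/touches [69, 77) → extend to [69, 77).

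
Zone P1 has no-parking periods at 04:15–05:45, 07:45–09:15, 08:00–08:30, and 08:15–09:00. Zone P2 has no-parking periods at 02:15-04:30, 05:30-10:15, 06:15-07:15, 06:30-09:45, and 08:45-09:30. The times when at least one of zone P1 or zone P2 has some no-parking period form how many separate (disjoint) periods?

First set merges to 04:15–05:45, 07:45–09:15.
Second set merges to 02:15–04:30, 05:30–10:15.
A ∪ B = 02:15–10:15.
That is 1 disjoint piece.

1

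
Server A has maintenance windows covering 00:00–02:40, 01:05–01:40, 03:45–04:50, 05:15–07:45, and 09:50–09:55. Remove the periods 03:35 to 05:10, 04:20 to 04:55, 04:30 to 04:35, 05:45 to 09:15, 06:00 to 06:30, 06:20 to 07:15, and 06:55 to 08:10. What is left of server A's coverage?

Merge the first list: 00:00–02:40, 03:45–04:50, 05:15–07:45, 09:50–09:55.
Merge the second list: 03:35–05:10, 05:45–09:15.
00:00–02:40 is untouched.
03:45–04:50 lies entirely inside B → drops out.
05:15–07:45 with B removed leaves 05:15–05:45.
09:50–09:55 is untouched.

00:00–02:40, 05:15–05:45, 09:50–09:55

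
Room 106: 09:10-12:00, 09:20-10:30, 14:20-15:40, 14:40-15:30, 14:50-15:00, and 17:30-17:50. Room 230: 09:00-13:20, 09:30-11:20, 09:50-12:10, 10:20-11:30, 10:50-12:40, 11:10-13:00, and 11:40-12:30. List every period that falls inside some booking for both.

A, merged: 09:10–12:00, 14:20–15:40, 17:30–17:50.
B, merged: 09:00–13:20.
09:10–12:00 overlaps B on 09:10–12:00.
14:20–15:40 falls entirely outside B.
17:30–17:50 falls entirely outside B.

09:10–12:00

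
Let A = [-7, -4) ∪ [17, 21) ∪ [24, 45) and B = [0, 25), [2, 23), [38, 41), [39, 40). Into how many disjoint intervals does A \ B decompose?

Merge the second list: [0, 25), [38, 41).
A \ B = [-7, -4), [25, 38), [41, 45).
That is 3 disjoint pieces.

3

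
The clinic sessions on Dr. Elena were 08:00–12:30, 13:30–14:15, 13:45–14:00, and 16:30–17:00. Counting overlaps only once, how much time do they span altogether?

5 h 45 min

Merged: 08:00–12:30, 13:30–14:15, 16:30–17:00.
Lengths: 4 h 30 min + 45 min + 30 min = 5 h 45 min.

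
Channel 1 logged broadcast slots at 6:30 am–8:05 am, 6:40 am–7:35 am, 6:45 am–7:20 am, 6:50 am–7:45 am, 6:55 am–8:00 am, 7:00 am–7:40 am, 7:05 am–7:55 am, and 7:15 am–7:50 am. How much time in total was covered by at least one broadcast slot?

Merged: 6:30 am-8:05 am.
Length: 1 h 35 min.

1 h 35 min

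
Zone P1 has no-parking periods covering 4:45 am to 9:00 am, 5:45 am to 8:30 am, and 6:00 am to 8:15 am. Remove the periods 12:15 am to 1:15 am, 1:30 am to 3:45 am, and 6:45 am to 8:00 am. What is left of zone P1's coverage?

Merge the first list: 4:45 am–9:00 am.
4:45 am–9:00 am \ B = 4:45 am–6:45 am, 8:00 am–9:00 am.

4:45 am–6:45 am, 8:00 am–9:00 am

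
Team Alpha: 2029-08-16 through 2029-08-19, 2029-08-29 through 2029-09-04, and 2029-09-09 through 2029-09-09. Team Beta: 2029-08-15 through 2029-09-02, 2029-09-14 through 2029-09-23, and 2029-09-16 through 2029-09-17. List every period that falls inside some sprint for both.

2029-08-16 through 2029-08-19, 2029-08-29 through 2029-09-02

Merge the second list: 2029-08-15 through 2029-09-02, 2029-09-14 through 2029-09-23.
2029-08-16 through 2029-08-19 overlaps B on 2029-08-16 through 2029-08-19.
2029-08-29 through 2029-09-04 overlaps B on 2029-08-29 through 2029-09-02.
2029-09-09 through 2029-09-09 falls entirely outside B.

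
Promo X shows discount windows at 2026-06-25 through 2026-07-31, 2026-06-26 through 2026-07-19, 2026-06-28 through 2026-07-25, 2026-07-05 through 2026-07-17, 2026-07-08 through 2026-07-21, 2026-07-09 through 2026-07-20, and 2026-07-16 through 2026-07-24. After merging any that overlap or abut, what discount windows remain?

2026-06-26 through 2026-07-19 overlaps/touches 2026-06-25 through 2026-07-31 → extend to 2026-06-25 through 2026-07-31.
2026-06-28 through 2026-07-25 overlaps/touches 2026-06-25 through 2026-07-31 → extend to 2026-06-25 through 2026-07-31.
2026-07-05 through 2026-07-17 overlaps/touches 2026-06-25 through 2026-07-31 → extend to 2026-06-25 through 2026-07-31.
2026-07-08 through 2026-07-21 overlaps/touches 2026-06-25 through 2026-07-31 → extend to 2026-06-25 through 2026-07-31.
2026-07-09 through 2026-07-20 overlaps/touches 2026-06-25 through 2026-07-31 → extend to 2026-06-25 through 2026-07-31.
2026-07-16 through 2026-07-24 overlaps/touches 2026-06-25 through 2026-07-31 → extend to 2026-06-25 through 2026-07-31.

2026-06-25 through 2026-07-31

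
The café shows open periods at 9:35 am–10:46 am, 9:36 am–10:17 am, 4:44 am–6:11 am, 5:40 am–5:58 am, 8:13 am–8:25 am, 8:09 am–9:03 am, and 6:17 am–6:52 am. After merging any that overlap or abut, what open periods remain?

Sort by start: 4:44 am–6:11 am, 5:40 am–5:58 am, 6:17 am–6:52 am, 8:09 am–9:03 am, 8:13 am–8:25 am, 9:35 am–10:46 am, 9:36 am–10:17 am.
5:40 am–5:58 am overlaps/touches 4:44 am–6:11 am → extend to 4:44 am–6:11 am.
6:17 am–6:52 am is disjoint → start new block.
8:09 am–9:03 am is disjoint → start new block.
8:13 am–8:25 am overlaps/touches 8:09 am–9:03 am → extend to 8:09 am–9:03 am.
9:35 am–10:46 am is disjoint → start new block.
9:36 am–10:17 am overlaps/touches 9:35 am–10:46 am → extend to 9:35 am–10:46 am.

4:44 am–6:11 am, 6:17 am–6:52 am, 8:09 am–9:03 am, 9:35 am–10:46 am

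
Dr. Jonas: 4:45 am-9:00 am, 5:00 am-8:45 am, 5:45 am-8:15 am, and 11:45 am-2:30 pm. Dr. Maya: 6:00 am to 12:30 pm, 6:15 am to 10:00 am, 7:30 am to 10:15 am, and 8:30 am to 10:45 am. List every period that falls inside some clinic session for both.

First set merges to 4:45 am-9:00 am, 11:45 am-2:30 pm.
Second set merges to 6:00 am-12:30 pm.
4:45 am-9:00 am overlaps B on 6:00 am-9:00 am.
11:45 am-2:30 pm overlaps B on 11:45 am-12:30 pm.

6:00 am-9:00 am, 11:45 am-12:30 pm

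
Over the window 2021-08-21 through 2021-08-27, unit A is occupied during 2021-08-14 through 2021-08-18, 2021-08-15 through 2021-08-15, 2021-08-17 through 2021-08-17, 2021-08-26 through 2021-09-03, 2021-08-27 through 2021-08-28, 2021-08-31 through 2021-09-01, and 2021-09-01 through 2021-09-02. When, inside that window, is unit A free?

2021-08-21 through 2021-08-25

After merging, the occupied span is 2021-08-14 through 2021-08-18, 2021-08-26 through 2021-09-03.
Uncovered inside 2021-08-21 through 2021-08-27: 2021-08-21 through 2021-08-25.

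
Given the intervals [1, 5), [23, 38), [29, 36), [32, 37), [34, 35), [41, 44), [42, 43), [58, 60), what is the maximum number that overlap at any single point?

Walk the sorted start/end points keeping a running depth.
The depth first hits 4 at 34.

4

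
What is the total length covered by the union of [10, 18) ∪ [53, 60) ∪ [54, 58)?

Merged: [10, 18), [53, 60).
Lengths: 8 + 7 = 15.

15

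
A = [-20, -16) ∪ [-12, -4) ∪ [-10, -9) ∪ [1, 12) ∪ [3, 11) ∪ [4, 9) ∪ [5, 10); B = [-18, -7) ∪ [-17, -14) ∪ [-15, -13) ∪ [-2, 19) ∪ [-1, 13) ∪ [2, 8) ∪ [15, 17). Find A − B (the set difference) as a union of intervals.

Merge the first list: [-20, -16), [-12, -4), [1, 12).
Merge the second list: [-18, -7), [-2, 19).
[-20, -16) minus B → [-20, -18).
[-12, -4) minus B → [-7, -4).
[1, 12): fully covered by B → removed.

[-20, -18) ∪ [-7, -4)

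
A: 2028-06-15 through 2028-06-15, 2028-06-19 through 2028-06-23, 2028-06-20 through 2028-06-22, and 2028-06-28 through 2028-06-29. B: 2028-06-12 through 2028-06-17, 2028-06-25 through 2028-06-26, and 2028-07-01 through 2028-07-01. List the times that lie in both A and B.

2028-06-15 through 2028-06-15

A, merged: 2028-06-15 through 2028-06-15, 2028-06-19 through 2028-06-23, 2028-06-28 through 2028-06-29.
2028-06-15 through 2028-06-15 meets the second set on 2028-06-15 through 2028-06-15.
2028-06-19 through 2028-06-23: no overlap with the second set.
2028-06-28 through 2028-06-29: no overlap with the second set.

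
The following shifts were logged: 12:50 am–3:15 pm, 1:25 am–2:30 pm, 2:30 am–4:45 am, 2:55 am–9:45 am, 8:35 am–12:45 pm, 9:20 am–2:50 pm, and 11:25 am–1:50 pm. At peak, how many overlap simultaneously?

Walk the sorted start/end points keeping a running depth.
The depth first hits 5 at 9:20 am.

5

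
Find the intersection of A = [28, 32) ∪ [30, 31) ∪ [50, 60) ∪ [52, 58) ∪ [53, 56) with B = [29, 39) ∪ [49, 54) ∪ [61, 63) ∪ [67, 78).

[29, 32) ∪ [50, 54)

A, merged: [28, 32), [50, 60).
[28, 32) overlaps B on [29, 32).
[50, 60) overlaps B on [50, 54).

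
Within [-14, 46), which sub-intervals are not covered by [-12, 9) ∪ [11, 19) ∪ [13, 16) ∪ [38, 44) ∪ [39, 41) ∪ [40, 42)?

Covered (merged): [-12, 9), [11, 19), [38, 44).
Uncovered inside [-14, 46): [-14, -12), [9, 11), [19, 38), [44, 46).

[-14, -12) ∪ [9, 11) ∪ [19, 38) ∪ [44, 46)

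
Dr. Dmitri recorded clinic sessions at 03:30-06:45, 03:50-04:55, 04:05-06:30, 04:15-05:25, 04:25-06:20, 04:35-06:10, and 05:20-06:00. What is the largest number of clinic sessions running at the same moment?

6

Walk the sorted start/end points keeping a running depth.
The depth first hits 6 at 04:35.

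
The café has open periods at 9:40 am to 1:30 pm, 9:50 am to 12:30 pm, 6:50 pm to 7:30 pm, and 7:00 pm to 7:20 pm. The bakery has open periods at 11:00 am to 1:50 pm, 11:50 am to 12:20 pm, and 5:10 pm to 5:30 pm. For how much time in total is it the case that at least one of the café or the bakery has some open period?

First set merges to 9:40 am–1:30 pm, 6:50 pm–7:30 pm.
Second set merges to 11:00 am–1:50 pm, 5:10 pm–5:30 pm.
A ∪ B = 9:40 am–1:50 pm, 5:10 pm–5:30 pm, 6:50 pm–7:30 pm.
Total: 4 h 10 min + 20 min + 40 min = 5 h 10 min.

5 h 10 min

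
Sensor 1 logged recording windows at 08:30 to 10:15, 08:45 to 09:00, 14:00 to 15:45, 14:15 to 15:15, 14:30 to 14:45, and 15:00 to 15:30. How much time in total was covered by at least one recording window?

Merged: 08:30–10:15, 14:00–15:45.
Lengths: 1 h 45 min + 1 h 45 min = 3 h 30 min.

3 h 30 min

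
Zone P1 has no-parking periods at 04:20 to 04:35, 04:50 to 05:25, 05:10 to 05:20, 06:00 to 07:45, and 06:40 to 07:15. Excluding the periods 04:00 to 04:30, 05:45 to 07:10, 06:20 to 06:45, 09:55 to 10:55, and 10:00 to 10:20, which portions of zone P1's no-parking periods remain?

First set merges to 04:20-04:35, 04:50-05:25, 06:00-07:45.
Second set merges to 04:00-04:30, 05:45-07:10, 09:55-10:55.
04:20-04:35 minus B → 04:30-04:35.
04:50-05:25: no B overlap → unchanged.
06:00-07:45 minus B → 07:10-07:45.

04:30-04:35, 04:50-05:25, 07:10-07:45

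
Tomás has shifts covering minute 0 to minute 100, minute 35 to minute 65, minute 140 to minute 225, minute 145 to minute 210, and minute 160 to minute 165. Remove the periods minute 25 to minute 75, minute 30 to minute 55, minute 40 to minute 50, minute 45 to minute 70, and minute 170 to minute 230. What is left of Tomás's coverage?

Merge the first list: minute 0 to minute 100, minute 140 to minute 225.
Merge the second list: minute 25 to minute 75, minute 170 to minute 230.
minute 0 to minute 100 with B removed leaves minute 0 to minute 25, minute 75 to minute 100.
minute 140 to minute 225 with B removed leaves minute 140 to minute 170.

minute 0 to minute 25, minute 75 to minute 100, minute 140 to minute 170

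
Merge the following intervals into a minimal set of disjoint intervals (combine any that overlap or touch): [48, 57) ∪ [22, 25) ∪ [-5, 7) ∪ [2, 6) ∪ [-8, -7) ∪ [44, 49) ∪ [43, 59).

Sort by start: [-8, -7), [-5, 7), [2, 6), [22, 25), [43, 59), [44, 49), [48, 57).
[-5, 7) is disjoint → start new block.
[2, 6) overlaps/touches [-5, 7) → extend to [-5, 7).
[22, 25) is disjoint → start new block.
[43, 59) is disjoint → start new block.
[44, 49) overlaps/touches [43, 59) → extend to [43, 59).
[48, 57) overlaps/touches [43, 59) → extend to [43, 59).

[-8, -7) ∪ [-5, 7) ∪ [22, 25) ∪ [43, 59)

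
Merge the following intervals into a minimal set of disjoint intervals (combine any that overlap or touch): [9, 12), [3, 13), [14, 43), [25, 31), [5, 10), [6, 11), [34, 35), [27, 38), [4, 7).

[3, 13) ∪ [14, 43)

Sort by start: [3, 13), [4, 7), [5, 10), [6, 11), [9, 12), [14, 43), [25, 31), [27, 38), [34, 35).
[4, 7) overlaps/touches [3, 13) → extend to [3, 13).
[5, 10) overlaps/touches [3, 13) → extend to [3, 13).
[6, 11) overlaps/touches [3, 13) → extend to [3, 13).
[9, 12) overlaps/touches [3, 13) → extend to [3, 13).
[14, 43) is disjoint → start new block.
[25, 31) overlaps/touches [14, 43) → extend to [14, 43).
[27, 38) overlaps/touches [14, 43) → extend to [14, 43).
[34, 35) overlaps/touches [14, 43) → extend to [14, 43).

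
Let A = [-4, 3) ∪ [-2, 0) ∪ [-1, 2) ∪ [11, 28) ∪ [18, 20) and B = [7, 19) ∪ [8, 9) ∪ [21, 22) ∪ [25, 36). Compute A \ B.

A, merged: [-4, 3), [11, 28).
B, merged: [7, 19), [21, 22), [25, 36).
[-4, 3): no B overlap → unchanged.
[11, 28) minus B → [19, 21), [22, 25).

[-4, 3) ∪ [19, 21) ∪ [22, 25)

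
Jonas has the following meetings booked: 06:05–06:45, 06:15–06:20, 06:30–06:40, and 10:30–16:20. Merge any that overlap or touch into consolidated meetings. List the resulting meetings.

06:15-06:20 overlaps/touches 06:05-06:45 → extend to 06:05-06:45.
06:30-06:40 overlaps/touches 06:05-06:45 → extend to 06:05-06:45.
10:30-16:20 is disjoint → start new block.

06:05-06:45, 10:30-16:20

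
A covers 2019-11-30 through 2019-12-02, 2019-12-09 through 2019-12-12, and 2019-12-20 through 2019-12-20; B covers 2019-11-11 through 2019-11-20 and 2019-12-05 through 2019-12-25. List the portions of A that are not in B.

2019-11-30 through 2019-12-02 is untouched.
2019-12-09 through 2019-12-12 lies entirely inside B → drops out.
2019-12-20 through 2019-12-20 lies entirely inside B → drops out.

2019-11-30 through 2019-12-02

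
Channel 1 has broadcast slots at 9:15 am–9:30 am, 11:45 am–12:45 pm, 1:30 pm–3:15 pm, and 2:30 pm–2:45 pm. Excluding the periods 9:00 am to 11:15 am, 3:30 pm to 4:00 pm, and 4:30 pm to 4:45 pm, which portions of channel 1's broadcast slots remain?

11:45 am–12:45 pm, 1:30 pm–3:15 pm

Merge the first list: 9:15 am–9:30 am, 11:45 am–12:45 pm, 1:30 pm–3:15 pm.
9:15 am–9:30 am lies entirely inside B → drops out.
11:45 am–12:45 pm is untouched.
1:30 pm–3:15 pm is untouched.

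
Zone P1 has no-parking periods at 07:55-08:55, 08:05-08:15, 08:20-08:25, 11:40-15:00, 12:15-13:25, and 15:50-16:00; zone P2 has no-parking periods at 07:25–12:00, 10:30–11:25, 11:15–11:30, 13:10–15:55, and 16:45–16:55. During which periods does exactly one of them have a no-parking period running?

07:25–07:55, 08:55–11:40, 12:00–13:10, 15:00–15:50, 15:55–16:00, 16:45–16:55

A, merged: 07:55–08:55, 11:40–15:00, 15:50–16:00.
B, merged: 07:25–12:00, 13:10–15:55, 16:45–16:55.
Only in the first: 12:00–13:10, 15:55–16:00.
Only in the second: 07:25–07:55, 08:55–11:40, 15:00–15:50, 16:45–16:55.
Together these are the periods covered by exactly one.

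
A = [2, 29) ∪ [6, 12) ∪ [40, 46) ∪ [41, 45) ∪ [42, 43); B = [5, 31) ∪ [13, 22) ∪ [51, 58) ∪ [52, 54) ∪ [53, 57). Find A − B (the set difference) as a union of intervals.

[2, 5) ∪ [40, 46)

A, merged: [2, 29), [40, 46).
B, merged: [5, 31), [51, 58).
[2, 29) with B removed leaves [2, 5).
[40, 46) is untouched.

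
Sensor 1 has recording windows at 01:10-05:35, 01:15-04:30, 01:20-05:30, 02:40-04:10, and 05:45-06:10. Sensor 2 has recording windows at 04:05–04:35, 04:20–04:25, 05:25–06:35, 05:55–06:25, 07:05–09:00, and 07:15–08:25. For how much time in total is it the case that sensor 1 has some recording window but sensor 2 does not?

First set merges to 01:10–05:35, 05:45–06:10.
Second set merges to 04:05–04:35, 05:25–06:35, 07:05–09:00.
A \ B = 01:10–04:05, 04:35–05:25.
Total: 2 h 55 min + 50 min = 3 h 45 min.

3 h 45 min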